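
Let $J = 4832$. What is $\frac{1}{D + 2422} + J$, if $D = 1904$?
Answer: $\frac{20903233}{4326} \approx 4832.0$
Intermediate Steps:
$\frac{1}{D + 2422} + J = \frac{1}{1904 + 2422} + 4832 = \frac{1}{4326} + 4832 = \frac{20903233}{4326}$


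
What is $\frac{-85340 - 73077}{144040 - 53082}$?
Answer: $- \frac{22631}{12994} \approx -1.7416$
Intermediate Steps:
$\frac{-85340 - 73077}{144040 - 53082} = - \frac{158417}{90958} = \left(-158417\right) \frac{1}{90958} = - \frac{22631}{12994}$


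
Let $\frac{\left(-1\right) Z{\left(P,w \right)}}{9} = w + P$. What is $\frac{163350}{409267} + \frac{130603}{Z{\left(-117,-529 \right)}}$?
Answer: $\frac{54401214901}{2379478338} \approx 22.863$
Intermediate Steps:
$Z{\left(P,w \right)} = - 9 P - 9 w$ ($Z{\left(P,w \right)} = - 9 \left(w + P\right) = - 9 \left(P + w\right) = - 9 P - 9 w$)
$\frac{163350}{409267} + \frac{130603}{Z{\left(-117,-529 \right)}} = \frac{163350}{409267} + \frac{130603}{\left(-9\right) \left(-117\right) - -4761} = 163350 \cdot \frac{1}{409267} + \frac{130603}{1053 + 4761} = \frac{163350}{409267} + \frac{130603}{5814} = \frac{54401214901}{2379478338}$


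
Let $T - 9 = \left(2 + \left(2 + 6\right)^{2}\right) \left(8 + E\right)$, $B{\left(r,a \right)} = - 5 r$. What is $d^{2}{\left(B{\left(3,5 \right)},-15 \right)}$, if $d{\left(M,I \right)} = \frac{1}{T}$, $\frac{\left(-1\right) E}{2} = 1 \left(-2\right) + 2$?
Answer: $\frac{1}{288369} \approx 3.4678 \cdot 10^{-6}$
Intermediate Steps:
$E = 0$ ($E = - 2 \left(1 \left(-2\right) + 2\right) = - 2 \left(-2 + 2\right) = \left(-2\right) 0 = 0$)
$T = 537$ ($T = 9 + \left(2 + \left(2 + 6\right)^{2}\right) \left(8 + 0\right) = 9 + \left(2 + 8^{2}\right) 8 = 9 + \left(2 + 64\right) 8 = 9 + 66 \cdot 8 = 9 + 528 = 537$)
$d{\left(M,I \right)} = \frac{1}{537}$
$d^{2}{\left(B{\left(3,5 \right)},-15 \right)} = \left(\frac{1}{537}\right)^{2} = \frac{1}{288369}$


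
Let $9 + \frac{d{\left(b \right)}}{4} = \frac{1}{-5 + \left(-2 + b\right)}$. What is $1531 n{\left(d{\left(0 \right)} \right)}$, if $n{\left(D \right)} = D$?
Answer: $- \frac{391936}{7} \approx -55991.0$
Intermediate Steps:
$d{\left(b \right)} = -36 + \frac{4}{-7 + b}$ ($d{\left(b \right)} = -36 + \frac{4}{-5 + \left(-2 + b\right)} = -36 + \frac{4}{-7 + b}$)
$1531 n{\left(d{\left(0 \right)} \right)} = 1531 \frac{4 \left(64 - 0\right)}{-7 + 0} = 1531 \frac{4 \left(64 + 0\right)}{-7} = 1531 \cdot 4 \left(- \frac{1}{7}\right) 64 = 1531 \left(- \frac{256}{7}\right) = - \frac{391936}{7}$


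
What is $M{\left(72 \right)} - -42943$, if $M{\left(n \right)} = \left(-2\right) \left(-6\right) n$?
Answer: $43807$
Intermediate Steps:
$M{\left(n \right)} = 12 n$
$M{\left(72 \right)} - -42943 = 12 \cdot 72 - -42943 = 864 + 42943 = 43807$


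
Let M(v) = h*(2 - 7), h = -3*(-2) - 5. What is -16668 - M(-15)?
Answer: -16663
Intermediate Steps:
h = 1 (h = 6 - 5 = 1)
M(v) = -5 (M(v) = 1*(2 - 7) = 1*(-5) = -5)
-16668 - M(-15) = -16668 - 1*(-5) = -16668 + 5 = -16663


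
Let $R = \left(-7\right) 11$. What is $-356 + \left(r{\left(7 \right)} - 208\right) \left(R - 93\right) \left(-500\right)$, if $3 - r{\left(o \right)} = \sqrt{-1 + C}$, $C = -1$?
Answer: $-17425356 - 85000 i \sqrt{2} \approx -1.7425 \cdot 10^{7} - 1.2021 \cdot 10^{5} i$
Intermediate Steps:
$r{\left(o \right)} = 3 - i \sqrt{2}$ ($r{\left(o \right)} = 3 - \sqrt{-1 - 1} = 3 - \sqrt{-2} = 3 - i \sqrt{2}$)
$R = -77$
$-356 + \left(r{\left(7 \right)} - 208\right) \left(R - 93\right) \left(-500\right) = -356 + \left(\left(3 - i \sqrt{2}\right) - 208\right) \left(-77 - 93\right) \left(-500\right) = -356 + \left(-205 - i \sqrt{2}\right) \left(-170\right) \left(-500\right) = -356 + \left(34850 + 170 i \sqrt{2}\right) \left(-500\right) = -356 - \left(17425000 + 85000 i \sqrt{2}\right) = -17425356 - 85000 i \sqrt{2}$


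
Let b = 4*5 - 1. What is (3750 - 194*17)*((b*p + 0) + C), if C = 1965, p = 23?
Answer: 1085704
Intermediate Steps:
b = 19 (b = 20 - 1 = 19)
(3750 - 194*17)*((b*p + 0) + C) = (3750 - 194*17)*((19*23 + 0) + 1965) = (3750 - 3298)*((437 + 0) + 1965) = 452*(437 + 1965) = 452*2402 = 1085704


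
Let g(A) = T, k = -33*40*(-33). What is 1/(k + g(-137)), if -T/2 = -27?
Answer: 1/43614 ≈ 2.2928e-5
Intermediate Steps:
T = 54 (T = -2*(-27) = 54)
k = 43560 (k = -1320*(-33) = 43560)
g(A) = 54
1/(k + g(-137)) = 1/(43560 + 54) = 1/43614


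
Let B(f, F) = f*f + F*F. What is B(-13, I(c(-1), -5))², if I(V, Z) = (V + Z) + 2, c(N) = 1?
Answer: 29929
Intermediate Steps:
I(V, Z) = 2 + V + Z
B(f, F) = F² + f² (B(f, F) = f² + F² = F² + f²)
B(-13, I(c(-1), -5))² = ((2 + 1 - 5)² + (-13)²)² = ((-2)² + 169)² = (4 + 169)² = 173² = 29929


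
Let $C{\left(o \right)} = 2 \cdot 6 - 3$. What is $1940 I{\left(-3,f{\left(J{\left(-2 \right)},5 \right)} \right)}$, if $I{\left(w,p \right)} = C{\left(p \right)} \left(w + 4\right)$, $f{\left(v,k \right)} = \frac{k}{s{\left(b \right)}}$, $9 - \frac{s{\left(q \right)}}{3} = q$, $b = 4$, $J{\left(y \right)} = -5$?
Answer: $17460$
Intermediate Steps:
$s{\left(q \right)} = 27 - 3 q$
$C{\left(o \right)} = 9$ ($C{\left(o \right)} = 12 - 3 = 9$)
$f{\left(v,k \right)} = \frac{k}{15}$ ($f{\left(v,k \right)} = \frac{k}{27 - 12} = \frac{k}{15}$)
$I{\left(w,p \right)} = 36 + 9 w$ ($I{\left(w,p \right)} = 9 \left(w + 4\right) = 9 \left(4 + w\right) = 36 + 9 w$)
$1940 I{\left(-3,f{\left(J{\left(-2 \right)},5 \right)} \right)} = 1940 \left(36 + 9 \left(-3\right)\right) = 1940 \left(36 - 27\right) = 1940 \cdot 9 = 17460$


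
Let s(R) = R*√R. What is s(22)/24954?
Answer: 11*√22/12477 ≈ 0.0041352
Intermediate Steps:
s(R) = R^(3/2)
s(22)/24954 = 22^(3/2)/24954 = (22*√22)*(1/24954) = 11*√22/12477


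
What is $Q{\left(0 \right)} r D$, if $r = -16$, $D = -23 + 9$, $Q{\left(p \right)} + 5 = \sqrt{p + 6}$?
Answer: $-1120 + 224 \sqrt{6} \approx -571.31$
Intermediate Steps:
$Q{\left(p \right)} = -5 + \sqrt{6 + p}$ ($Q{\left(p \right)} = -5 + \sqrt{p + 6} = -5 + \sqrt{6 + p}$)
$D = -14$
$Q{\left(0 \right)} r D = \left(-5 + \sqrt{6 + 0}\right) \left(-16\right) \left(-14\right) = \left(-5 + \sqrt{6}\right) \left(-16\right) \left(-14\right) = \left(80 - 16 \sqrt{6}\right) \left(-14\right) = -1120 + 224 \sqrt{6}$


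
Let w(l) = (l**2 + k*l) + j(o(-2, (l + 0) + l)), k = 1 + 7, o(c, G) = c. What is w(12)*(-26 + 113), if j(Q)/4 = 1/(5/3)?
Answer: 105444/5 ≈ 21089.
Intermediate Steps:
j(Q) = 12/5 (j(Q) = 4/((5/3)) = 4/((5*(1/3))) = 4/(5/3) = 4*(3/5) = 12/5)
k = 8
w(l) = 12/5 + l**2 + 8*l (w(l) = (l**2 + 8*l) + 12/5 = 12/5 + l**2 + 8*l)
w(12)*(-26 + 113) = (12/5 + 12**2 + 8*12)*(-26 + 113) = (12/5 + 144 + 96)*87 = (1212/5)*87 = 105444/5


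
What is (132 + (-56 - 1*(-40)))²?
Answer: 13456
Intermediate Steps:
(132 + (-56 - 1*(-40)))² = (132 + (-56 + 40))² = (132 - 16)² = 116² = 13456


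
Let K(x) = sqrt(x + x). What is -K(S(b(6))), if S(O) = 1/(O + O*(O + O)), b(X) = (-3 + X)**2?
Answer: -sqrt(38)/57 ≈ -0.10815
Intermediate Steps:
S(O) = 1/(O + 2*O**2) (S(O) = 1/(O + O*(2*O)) = 1/(O + 2*O**2))
K(x) = sqrt(2)*sqrt(x) (K(x) = sqrt(2*x) = sqrt(2)*sqrt(x))
-K(S(b(6))) = -sqrt(2)*sqrt(1/(((-3 + 6)**2)*(1 + 2*(-3 + 6)**2))) = -sqrt(2)*sqrt(1/((3**2)*(1 + 2*3**2))) = -sqrt(2)*sqrt(1/(9*(1 + 2*9))) = -sqrt(2)*sqrt(1/(9*(1 + 18))) = -sqrt(2)*sqrt((1/9)/19) = -sqrt(2)*sqrt((1/9)*(1/19)) = -sqrt(2)*sqrt(1/171) = -sqrt(2)*sqrt(19)/57 = -sqrt(38)/57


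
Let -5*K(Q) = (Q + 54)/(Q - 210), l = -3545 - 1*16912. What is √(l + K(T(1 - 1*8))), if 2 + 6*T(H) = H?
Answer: I*√406704630/141 ≈ 143.03*I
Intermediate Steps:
T(H) = -⅓ + H/6
l = -20457 (l = -3545 - 16912 = -20457)
K(Q) = -(54 + Q)/(5*(-210 + Q)) (K(Q) = -(Q + 54)/(5*(Q - 210)) = -(54 + Q)/(5*(-210 + Q)))
√(l + K(T(1 - 1*8))) = √(-20457 + (-54 - (-⅓ + (1 - 1*8)/6))/(5*(-210 + (-⅓ + (1 - 1*8)/6)))) = √(-20457 + (-54 - (-⅓ + (1 - 8)/6))/(5*(-210 + (-⅓ + (1 - 8)/6)))) = √(-20457 + (-54 - (-⅓ + (⅙)*(-7)))/(5*(-210 + (-⅓ + (⅙)*(-7))))) = √(-20457 + (-54 - (-⅓ - 7/6))/(5*(-210 + (-⅓ - 7/6)))) = √(-20457 + (-54 - 1*(-3/2))/(5*(-210 - 3/2))) = √(-20457 + (-54 + 3/2)/(5*(-423/2))) = √(-20457 + (⅕)*(-2/423)*(-105/2)) = √(-20457 + 7/141) = √(-2884430/141) = I*√406704630/141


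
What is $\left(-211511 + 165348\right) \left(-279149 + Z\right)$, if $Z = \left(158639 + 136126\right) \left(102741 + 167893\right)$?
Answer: $-3682568009359343$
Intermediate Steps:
$Z = 79773431010$ ($Z = 294765 \cdot 270634 = 79773431010$)
$\left(-211511 + 165348\right) \left(-279149 + Z\right) = \left(-211511 + 165348\right) \left(-279149 + 79773431010\right) = \left(-46163\right) 79773151861 = -3682568009359343$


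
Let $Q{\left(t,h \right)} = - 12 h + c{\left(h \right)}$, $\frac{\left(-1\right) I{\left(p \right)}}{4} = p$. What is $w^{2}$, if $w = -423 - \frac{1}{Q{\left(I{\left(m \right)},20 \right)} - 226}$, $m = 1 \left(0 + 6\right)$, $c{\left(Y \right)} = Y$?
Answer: $\frac{35591463649}{198916} \approx 1.7893 \cdot 10^{5}$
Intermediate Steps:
$m = 6$ ($m = 1 \cdot 6 = 6$)
$I{\left(p \right)} = - 4 p$
$Q{\left(t,h \right)} = - 11 h$ ($Q{\left(t,h \right)} = - 12 h + h = - 11 h$)
$w = - \frac{188657}{446}$ ($w = -423 - \frac{1}{\left(-11\right) 20 - 226} = -423 - \frac{1}{-220 - 226} = -423 - \frac{1}{-446} = -423 - - \frac{1}{446} = -423 + \frac{1}{446} = - \frac{188657}{446} \approx -423.0$)
$w^{2} = \left(- \frac{188657}{446}\right)^{2} = \frac{35591463649}{198916}$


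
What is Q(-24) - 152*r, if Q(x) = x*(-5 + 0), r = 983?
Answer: -149296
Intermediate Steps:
Q(x) = -5*x (Q(x) = x*(-5) = -5*x)
Q(-24) - 152*r = -5*(-24) - 152*983 = 120 - 149416 = -149296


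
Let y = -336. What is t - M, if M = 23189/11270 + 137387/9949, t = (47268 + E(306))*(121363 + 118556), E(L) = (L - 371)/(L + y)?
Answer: 635806739045530222/56062615 ≈ 1.1341e+10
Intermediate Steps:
E(L) = (-371 + L)/(-336 + L) (E(L) = (L - 371)/(L - 336) = (-371 + L)/(-336 + L))
t = 22682022233/2 (t = (47268 + (-371 + 306)/(-336 + 306))*(121363 + 118556) = (47268 - 65/(-30))*239919 = (47268 - 1/30*(-65))*239919 = (47268 + 13/6)*239919 = (283621/6)*239919 = 22682022233/2 ≈ 1.1341e+10)
M = 1779058851/112125230 (M = 23189*(1/11270) + 137387*(1/9949) = 23189/11270 + 137387/9949 = 1779058851/112125230 ≈ 15.867)
t - M = 22682022233/2 - 1*1779058851/112125230 = 22682022233/2 - 1779058851/112125230 = 635806739045530222/56062615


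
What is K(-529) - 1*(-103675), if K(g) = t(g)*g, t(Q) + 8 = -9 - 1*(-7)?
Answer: 108965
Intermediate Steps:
t(Q) = -10 (t(Q) = -8 + (-9 - 1*(-7)) = -8 + (-9 + 7) = -8 - 2 = -10)
K(g) = -10*g
K(-529) - 1*(-103675) = -10*(-529) - 1*(-103675) = 5290 + 103675 = 108965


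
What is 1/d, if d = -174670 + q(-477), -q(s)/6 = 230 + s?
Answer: -1/173188 ≈ -5.7741e-6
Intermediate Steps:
q(s) = -1380 - 6*s (q(s) = -6*(230 + s) = -1380 - 6*s)
d = -173188 (d = -174670 + (-1380 - 6*(-477)) = -174670 + (-1380 + 2862) = -174670 + 1482 = -173188)
1/d = 1/(-173188) = -1/173188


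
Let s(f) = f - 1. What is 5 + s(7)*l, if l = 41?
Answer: 251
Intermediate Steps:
s(f) = -1 + f
5 + s(7)*l = 5 + (-1 + 7)*41 = 5 + 6*41 = 5 + 246 = 251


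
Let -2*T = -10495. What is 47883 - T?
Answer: 85271/2 ≈ 42636.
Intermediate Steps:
T = 10495/2 (T = -½*(-10495) = 10495/2 ≈ 5247.5)
47883 - T = 47883 - 1*10495/2 = 47883 - 10495/2 = 85271/2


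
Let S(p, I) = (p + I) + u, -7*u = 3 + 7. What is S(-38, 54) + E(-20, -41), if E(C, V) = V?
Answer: -185/7 ≈ -26.429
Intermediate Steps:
u = -10/7 (u = -(3 + 7)/7 = -⅐*10 = -10/7 ≈ -1.4286)
S(p, I) = -10/7 + I + p (S(p, I) = (p + I) - 10/7 = (I + p) - 10/7 = -10/7 + I + p)
S(-38, 54) + E(-20, -41) = (-10/7 + 54 - 38) - 41 = 102/7 - 41 = -185/7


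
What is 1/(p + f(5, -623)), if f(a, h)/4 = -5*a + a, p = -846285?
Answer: -1/846365 ≈ -1.1815e-6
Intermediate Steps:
f(a, h) = -16*a (f(a, h) = 4*(-5*a + a) = 4*(-4*a) = -16*a)
1/(p + f(5, -623)) = 1/(-846285 - 16*5) = 1/(-846285 - 80) = 1/(-846365) = -1/846365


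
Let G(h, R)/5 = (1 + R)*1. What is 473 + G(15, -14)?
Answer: 408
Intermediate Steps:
G(h, R) = 5 + 5*R (G(h, R) = 5*((1 + R)*1) = 5*(1 + R) = 5 + 5*R)
473 + G(15, -14) = 473 + (5 + 5*(-14)) = 473 + (5 - 70) = 473 - 65 = 408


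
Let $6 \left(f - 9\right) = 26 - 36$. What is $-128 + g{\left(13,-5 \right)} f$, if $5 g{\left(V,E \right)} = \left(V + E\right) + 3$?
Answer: $- \frac{1678}{15} \approx -111.87$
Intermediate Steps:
$g{\left(V,E \right)} = \frac{3}{5} + \frac{E}{5} + \frac{V}{5}$ ($g{\left(V,E \right)} = \frac{\left(V + E\right) + 3}{5} = \frac{\left(E + V\right) + 3}{5} = \frac{3 + E + V}{5} = \frac{3}{5} + \frac{E}{5} + \frac{V}{5}$)
$f = \frac{22}{3}$ ($f = 9 + \frac{26 - 36}{6} = 9 + \frac{1}{6} \left(-10\right) = 9 - \frac{5}{3} = \frac{22}{3} \approx 7.3333$)
$-128 + g{\left(13,-5 \right)} f = -128 + \left(\frac{3}{5} + \frac{1}{5} \left(-5\right) + \frac{1}{5} \cdot 13\right) \frac{22}{3} = -128 + \left(\frac{3}{5} - 1 + \frac{13}{5}\right) \frac{22}{3} = -128 + \frac{11}{5} \cdot \frac{22}{3} = -128 + \frac{242}{15} = - \frac{1678}{15}$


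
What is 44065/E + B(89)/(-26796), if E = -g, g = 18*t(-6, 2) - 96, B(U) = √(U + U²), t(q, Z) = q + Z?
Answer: 6295/24 - √890/8932 ≈ 262.29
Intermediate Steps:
t(q, Z) = Z + q
g = -168 (g = 18*(2 - 6) - 96 = 18*(-4) - 96 = -72 - 96 = -168)
E = 168 (E = -1*(-168) = 168)
44065/E + B(89)/(-26796) = 44065/168 + √(89*(1 + 89))/(-26796) = 44065*(1/168) + √(89*90)*(-1/26796) = 6295/24 + √8010*(-1/26796) = 6295/24 + (3*√890)*(-1/26796) = 6295/24 - √890/8932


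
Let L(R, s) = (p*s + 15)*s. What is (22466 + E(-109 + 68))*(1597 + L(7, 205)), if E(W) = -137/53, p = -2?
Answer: -94504351058/53 ≈ -1.7831e+9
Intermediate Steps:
L(R, s) = s*(15 - 2*s) (L(R, s) = (-2*s + 15)*s = (15 - 2*s)*s = s*(15 - 2*s))
E(W) = -137/53 (E(W) = -137*1/53 = -137/53)
(22466 + E(-109 + 68))*(1597 + L(7, 205)) = (22466 - 137/53)*(1597 + 205*(15 - 2*205)) = 1190561*(1597 + 205*(15 - 410))/53 = 1190561*(1597 + 205*(-395))/53 = 1190561*(1597 - 80975)/53 = (1190561/53)*(-79378) = -94504351058/53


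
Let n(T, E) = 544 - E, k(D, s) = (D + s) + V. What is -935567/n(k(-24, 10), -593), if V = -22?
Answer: -935567/1137 ≈ -822.84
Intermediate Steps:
k(D, s) = -22 + D + s (k(D, s) = (D + s) - 22 = -22 + D + s)
-935567/n(k(-24, 10), -593) = -935567/(544 - 1*(-593)) = -935567/(544 + 593) = -935567/1137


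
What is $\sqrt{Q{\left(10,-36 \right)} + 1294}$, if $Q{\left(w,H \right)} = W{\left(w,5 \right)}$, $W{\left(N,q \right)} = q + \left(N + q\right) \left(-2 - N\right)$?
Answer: $\sqrt{1119} \approx 33.451$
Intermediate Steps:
$W{\left(N,q \right)} = q + \left(-2 - N\right) \left(N + q\right)$
$Q{\left(w,H \right)} = -5 - w^{2} - 7 w$ ($Q{\left(w,H \right)} = \left(-1\right) 5 - w^{2} - 2 w - w 5 = -5 - w^{2} - 2 w - 5 w = -5 - w^{2} - 7 w$)
$\sqrt{Q{\left(10,-36 \right)} + 1294} = \sqrt{\left(-5 - 10^{2} - 70\right) + 1294} = \sqrt{\left(-5 - 100 - 70\right) + 1294} = \sqrt{-175 + 1294} = \sqrt{1119}$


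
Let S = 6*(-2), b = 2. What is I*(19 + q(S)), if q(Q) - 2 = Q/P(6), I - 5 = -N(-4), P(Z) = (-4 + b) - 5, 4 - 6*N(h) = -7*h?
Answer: 1431/7 ≈ 204.43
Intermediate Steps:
N(h) = ⅔ + 7*h/6 (N(h) = ⅔ - (-7)*h/6 = ⅔ + 7*h/6)
P(Z) = -7 (P(Z) = (-4 + 2) - 5 = -2 - 5 = -7)
I = 9 (I = 5 - (⅔ + (7/6)*(-4)) = 5 - (⅔ - 14/3) = 5 - 1*(-4) = 5 + 4 = 9)
S = -12
q(Q) = 2 - Q/7 (q(Q) = 2 + Q/(-7) = 2 + Q*(-⅐) = 2 - Q/7)
I*(19 + q(S)) = 9*(19 + (2 - ⅐*(-12))) = 9*(19 + (2 + 12/7)) = 9*(19 + 26/7) = 9*(159/7) = 1431/7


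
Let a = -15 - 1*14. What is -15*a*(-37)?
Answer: -16095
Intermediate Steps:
a = -29 (a = -15 - 14 = -29)
-15*a*(-37) = -15*(-29)*(-37) = 435*(-37) = -16095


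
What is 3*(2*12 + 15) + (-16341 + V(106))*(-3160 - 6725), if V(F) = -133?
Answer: 162845607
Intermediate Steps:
3*(2*12 + 15) + (-16341 + V(106))*(-3160 - 6725) = 3*(2*12 + 15) + (-16341 - 133)*(-3160 - 6725) = 3*(24 + 15) - 16474*(-9885) = 3*39 + 162845490 = 117 + 162845490 = 162845607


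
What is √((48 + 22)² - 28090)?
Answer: I*√23190 ≈ 152.28*I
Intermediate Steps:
√((48 + 22)² - 28090) = √(70² - 28090) = √(4900 - 28090) = √(-23190) = I*√23190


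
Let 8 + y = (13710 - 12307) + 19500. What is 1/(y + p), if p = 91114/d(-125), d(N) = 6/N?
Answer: -3/5631940 ≈ -5.3268e-7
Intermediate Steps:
p = -5694625/3 (p = 91114/((6/(-125))) = 91114/((6*(-1/125))) = 91114/(-6/125) = 91114*(-125/6) = -5694625/3 ≈ -1.8982e+6)
y = 20895 (y = -8 + ((13710 - 12307) + 19500) = -8 + (1403 + 19500) = -8 + 20903 = 20895)
1/(y + p) = 1/(20895 - 5694625/3) = 1/(-5631940/3) = -3/5631940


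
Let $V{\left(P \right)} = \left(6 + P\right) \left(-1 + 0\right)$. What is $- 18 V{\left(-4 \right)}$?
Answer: $36$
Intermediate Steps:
$V{\left(P \right)} = -6 - P$ ($V{\left(P \right)} = \left(6 + P\right) \left(-1\right) = -6 - P$)
$- 18 V{\left(-4 \right)} = - 18 \left(-6 - -4\right) = - 18 \left(-6 + 4\right) = \left(-18\right) \left(-2\right) = 36$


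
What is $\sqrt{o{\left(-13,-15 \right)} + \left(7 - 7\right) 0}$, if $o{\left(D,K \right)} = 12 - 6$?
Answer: $\sqrt{6} \approx 2.4495$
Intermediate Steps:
$o{\left(D,K \right)} = 6$
$\sqrt{o{\left(-13,-15 \right)} + \left(7 - 7\right) 0} = \sqrt{6 + \left(7 - 7\right) 0} = \sqrt{6 + 0 \cdot 0} = \sqrt{6 + 0} = \sqrt{6}$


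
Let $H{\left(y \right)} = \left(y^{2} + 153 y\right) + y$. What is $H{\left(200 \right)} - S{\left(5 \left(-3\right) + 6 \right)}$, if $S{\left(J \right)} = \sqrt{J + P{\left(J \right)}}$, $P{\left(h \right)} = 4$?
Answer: $70800 - i \sqrt{5} \approx 70800.0 - 2.2361 i$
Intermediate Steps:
$S{\left(J \right)} = \sqrt{4 + J}$ ($S{\left(J \right)} = \sqrt{J + 4} = \sqrt{4 + J}$)
$H{\left(y \right)} = y^{2} + 154 y$
$H{\left(200 \right)} - S{\left(5 \left(-3\right) + 6 \right)} = 200 \left(154 + 200\right) - \sqrt{4 + \left(5 \left(-3\right) + 6\right)} = 200 \cdot 354 - \sqrt{4 + \left(-15 + 6\right)} = 70800 - \sqrt{4 - 9} = 70800 - \sqrt{-5} = 70800 - i \sqrt{5}$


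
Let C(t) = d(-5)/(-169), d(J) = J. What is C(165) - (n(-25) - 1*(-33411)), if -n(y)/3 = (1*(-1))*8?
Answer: -5650510/169 ≈ -33435.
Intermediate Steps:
n(y) = 24 (n(y) = -3*1*(-1)*8 = -(-3)*8 = -3*(-8) = 24)
C(t) = 5/169 (C(t) = -5/(-169) = -5*(-1/169) = 5/169)
C(165) - (n(-25) - 1*(-33411)) = 5/169 - (24 - 1*(-33411)) = 5/169 - (24 + 33411) = 5/169 - 1*33435 = 5/169 - 33435 = -5650510/169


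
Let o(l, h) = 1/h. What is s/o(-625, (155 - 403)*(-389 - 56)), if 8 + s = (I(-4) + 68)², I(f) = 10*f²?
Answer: 5736071360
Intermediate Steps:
s = 51976 (s = -8 + (10*(-4)² + 68)² = -8 + (10*16 + 68)² = -8 + (160 + 68)² = -8 + 228² = -8 + 51984 = 51976)
s/o(-625, (155 - 403)*(-389 - 56)) = 51976/(1/((155 - 403)*(-389 - 56))) = 51976/(1/(-248*(-445))) = 51976/(1/110360) = 51976*110360 = 5736071360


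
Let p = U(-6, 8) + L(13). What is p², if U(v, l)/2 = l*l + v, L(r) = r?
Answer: 16641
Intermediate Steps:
U(v, l) = 2*v + 2*l² (U(v, l) = 2*(l*l + v) = 2*(l² + v) = 2*(v + l²) = 2*v + 2*l²)
p = 129 (p = (2*(-6) + 2*8²) + 13 = (-12 + 2*64) + 13 = (-12 + 128) + 13 = 116 + 13 = 129)
p² = 129² = 16641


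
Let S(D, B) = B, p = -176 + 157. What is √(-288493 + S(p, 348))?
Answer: 13*I*√1705 ≈ 536.79*I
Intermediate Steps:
p = -19
√(-288493 + S(p, 348)) = √(-288493 + 348) = √(-288145) = 13*I*√1705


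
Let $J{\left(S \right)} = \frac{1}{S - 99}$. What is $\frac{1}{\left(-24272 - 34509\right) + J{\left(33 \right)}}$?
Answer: $- \frac{66}{3879547} \approx -1.7012 \cdot 10^{-5}$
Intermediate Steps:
$J{\left(S \right)} = \frac{1}{-99 + S}$ ($J{\left(S \right)} = \frac{1}{S - 99} = \frac{1}{-99 + S}$)
$\frac{1}{\left(-24272 - 34509\right) + J{\left(33 \right)}} = \frac{1}{\left(-24272 - 34509\right) + \frac{1}{-99 + 33}} = \frac{1}{\left(-24272 - 34509\right) + \frac{1}{-66}} = \frac{1}{-58781 - \frac{1}{66}} = \frac{1}{- \frac{3879547}{66}} = - \frac{66}{3879547}$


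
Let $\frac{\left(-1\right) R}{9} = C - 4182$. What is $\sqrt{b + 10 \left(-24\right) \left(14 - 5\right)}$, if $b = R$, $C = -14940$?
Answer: $9 \sqrt{2098} \approx 412.24$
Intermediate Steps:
$R = 172098$ ($R = - 9 \left(-14940 - 4182\right) = \left(-9\right) \left(-19122\right) = 172098$)
$b = 172098$
$\sqrt{b + 10 \left(-24\right) \left(14 - 5\right)} = \sqrt{172098 + 10 \left(-24\right) \left(14 - 5\right)} = \sqrt{172098 - 240 \left(14 - 5\right)} = \sqrt{172098 - 2160} = \sqrt{169938} = 9 \sqrt{2098}$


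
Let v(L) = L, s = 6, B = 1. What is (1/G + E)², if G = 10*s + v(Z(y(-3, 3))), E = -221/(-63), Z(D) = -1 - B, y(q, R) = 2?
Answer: 165920161/13351716 ≈ 12.427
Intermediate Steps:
Z(D) = -2 (Z(D) = -1 - 1*1 = -1 - 1 = -2)
E = 221/63 (E = -221*(-1/63) = 221/63 ≈ 3.5079)
G = 58 (G = 10*6 - 2 = 60 - 2 = 58)
(1/G + E)² = (1/58 + 221/63)² = (12881/3654)² = 165920161/13351716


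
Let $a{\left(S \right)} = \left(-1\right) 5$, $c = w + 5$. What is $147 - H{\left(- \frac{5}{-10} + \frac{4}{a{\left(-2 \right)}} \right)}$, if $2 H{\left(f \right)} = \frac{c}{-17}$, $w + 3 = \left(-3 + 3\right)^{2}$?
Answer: $\frac{2500}{17} \approx 147.06$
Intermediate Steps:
$w = -3$ ($w = -3 + \left(-3 + 3\right)^{2} = -3 + 0^{2} = -3 + 0 = -3$)
$c = 2$ ($c = -3 + 5 = 2$)
$a{\left(S \right)} = -5$
$H{\left(f \right)} = - \frac{1}{17}$ ($H{\left(f \right)} = \frac{2 \frac{1}{-17}}{2} = \frac{2 \left(- \frac{1}{17}\right)}{2} = \frac{1}{2} \left(- \frac{2}{17}\right) = - \frac{1}{17}$)
$147 - H{\left(- \frac{5}{-10} + \frac{4}{a{\left(-2 \right)}} \right)} = 147 - - \frac{1}{17} = 147 + \frac{1}{17} = \frac{2500}{17}$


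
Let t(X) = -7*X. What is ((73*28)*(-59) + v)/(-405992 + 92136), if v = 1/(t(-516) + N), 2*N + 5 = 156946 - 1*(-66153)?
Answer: 13887714763/36143343104 ≈ 0.38424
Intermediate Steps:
N = 111547 (N = -5/2 + (156946 - 1*(-66153))/2 = -5/2 + (156946 + 66153)/2 = -5/2 + (1/2)*223099 = -5/2 + 223099/2 = 111547)
v = 1/115159 (v = 1/(-7*(-516) + 111547) = 1/(3612 + 111547) = 1/115159 ≈ 8.6837e-6)
((73*28)*(-59) + v)/(-405992 + 92136) = ((73*28)*(-59) + 1/115159)/(-405992 + 92136) = (2044*(-59) + 1/115159)/(-313856) = (-120596 + 1/115159)*(-1/313856) = -13887714763/115159*(-1/313856) = 13887714763/36143343104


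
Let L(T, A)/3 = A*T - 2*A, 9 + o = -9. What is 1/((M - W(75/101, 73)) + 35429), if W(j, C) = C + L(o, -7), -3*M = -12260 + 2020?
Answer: 3/115048 ≈ 2.6076e-5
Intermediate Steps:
o = -18 (o = -9 - 9 = -18)
L(T, A) = -6*A + 3*A*T (L(T, A) = 3*(A*T - 2*A) = 3*(-2*A + A*T) = -6*A + 3*A*T)
M = 10240/3 (M = -(-12260 + 2020)/3 = -⅓*(-10240) = 10240/3 ≈ 3413.3)
W(j, C) = 420 + C (W(j, C) = C + 3*(-7)*(-2 - 18) = C + 3*(-7)*(-20) = C + 420 = 420 + C)
1/((M - W(75/101, 73)) + 35429) = 1/((10240/3 - (420 + 73)) + 35429) = 1/((10240/3 - 1*493) + 35429) = 1/((10240/3 - 493) + 35429) = 1/(8761/3 + 35429) = 1/(115048/3) = 3/115048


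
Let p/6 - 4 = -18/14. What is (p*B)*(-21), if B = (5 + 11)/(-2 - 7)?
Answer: 608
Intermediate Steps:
p = 114/7 (p = 24 + 6*(-18/14) = 24 + 6*(-18*1/14) = 24 + 6*(-9/7) = 24 - 54/7 = 114/7 ≈ 16.286)
B = -16/9 (B = 16/(-9) = 16*(-1/9) = -16/9 ≈ -1.7778)
(p*B)*(-21) = ((114/7)*(-16/9))*(-21) = -608/21*(-21) = 608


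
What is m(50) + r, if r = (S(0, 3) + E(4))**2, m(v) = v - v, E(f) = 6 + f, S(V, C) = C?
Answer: 169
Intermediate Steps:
m(v) = 0
r = 169 (r = (3 + (6 + 4))**2 = (3 + 10)**2 = 13**2 = 169)
m(50) + r = 0 + 169 = 169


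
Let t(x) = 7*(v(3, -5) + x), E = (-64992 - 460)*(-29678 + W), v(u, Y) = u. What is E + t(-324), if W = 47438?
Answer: -1162429767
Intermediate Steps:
E = -1162427520 (E = (-64992 - 460)*(-29678 + 47438) = -65452*17760 = -1162427520)
t(x) = 21 + 7*x (t(x) = 7*(3 + x) = 21 + 7*x)
E + t(-324) = -1162427520 + (21 + 7*(-324)) = -1162427520 + (21 - 2268) = -1162427520 - 2247 = -1162429767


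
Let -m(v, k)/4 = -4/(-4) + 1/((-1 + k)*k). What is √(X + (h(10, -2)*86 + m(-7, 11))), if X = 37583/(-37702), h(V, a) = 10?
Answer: 3*√8336136446110/296230 ≈ 29.240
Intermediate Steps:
X = -5369/5386 (X = 37583*(-1/37702) = -5369/5386 ≈ -0.99684)
m(v, k) = -4 - 4/(k*(-1 + k)) (m(v, k) = -4*(-4/(-4) + 1/((-1 + k)*k)) = -4*(-4*(-¼) + 1/(k*(-1 + k))) = -4*(1 + 1/(k*(-1 + k))) = -4 - 4/(k*(-1 + k)))
√(X + (h(10, -2)*86 + m(-7, 11))) = √(-5369/5386 + (10*86 + 4*(-1 + 11 - 1*11²)/(11*(-1 + 11)))) = √(-5369/5386 + (860 + 4*(1/11)*(-1 + 11 - 1*121)/10)) = √(-5369/5386 + (860 + 4*(1/11)*(⅒)*(-1 + 11 - 121))) = √(-5369/5386 + (860 + 4*(1/11)*(⅒)*(-111))) = √(-5369/5386 + (860 - 222/55)) = √(-5369/5386 + 47078/55) = √(253266813/296230) = 3*√8336136446110/296230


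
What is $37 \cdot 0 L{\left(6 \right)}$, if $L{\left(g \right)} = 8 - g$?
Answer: $0$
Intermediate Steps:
$37 \cdot 0 L{\left(6 \right)} = 37 \cdot 0 \left(8 - 6\right) = 0 \left(8 - 6\right) = 0 \cdot 2 = 0$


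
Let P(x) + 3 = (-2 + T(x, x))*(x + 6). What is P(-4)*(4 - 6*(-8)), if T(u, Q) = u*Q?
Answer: 1300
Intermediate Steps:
T(u, Q) = Q*u
P(x) = -3 + (-2 + x²)*(6 + x) (P(x) = -3 + (-2 + x*x)*(x + 6) = -3 + (-2 + x²)*(6 + x))
P(-4)*(4 - 6*(-8)) = (-15 + (-4)³ - 2*(-4) + 6*(-4)²)*(4 - 6*(-8)) = (-15 - 64 + 8 + 6*16)*(4 + 48) = (-15 - 64 + 8 + 96)*52 = 25*52 = 1300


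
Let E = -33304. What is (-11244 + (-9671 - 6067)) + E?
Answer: -60286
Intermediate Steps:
(-11244 + (-9671 - 6067)) + E = (-11244 + (-9671 - 6067)) - 33304 = (-11244 - 15738) - 33304 = -26982 - 33304 = -60286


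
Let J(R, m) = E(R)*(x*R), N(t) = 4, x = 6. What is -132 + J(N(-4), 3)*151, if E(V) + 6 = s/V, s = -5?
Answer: -26406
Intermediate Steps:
E(V) = -6 - 5/V
J(R, m) = 6*R*(-6 - 5/R) (J(R, m) = (-6 - 5/R)*(6*R) = 6*R*(-6 - 5/R))
-132 + J(N(-4), 3)*151 = -132 + (-30 - 36*4)*151 = -132 + (-30 - 144)*151 = -132 - 174*151 = -132 - 26274 = -26406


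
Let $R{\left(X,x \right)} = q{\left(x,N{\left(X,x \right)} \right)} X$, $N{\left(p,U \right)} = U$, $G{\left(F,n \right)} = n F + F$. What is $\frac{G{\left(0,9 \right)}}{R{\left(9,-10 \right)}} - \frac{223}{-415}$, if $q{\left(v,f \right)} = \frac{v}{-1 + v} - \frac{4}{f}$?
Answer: $\frac{223}{415} \approx 0.53735$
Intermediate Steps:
$G{\left(F,n \right)} = F + F n$ ($G{\left(F,n \right)} = F n + F = F + F n$)
$q{\left(v,f \right)} = - \frac{4}{f} + \frac{v}{-1 + v}$
$R{\left(X,x \right)} = \frac{X \left(4 + x^{2} - 4 x\right)}{x \left(-1 + x\right)}$ ($R{\left(X,x \right)} = \frac{4 - 4 x + x x}{x \left(-1 + x\right)} X = \frac{4 - 4 x + x^{2}}{x \left(-1 + x\right)} X = \frac{4 + x^{2} - 4 x}{x \left(-1 + x\right)} X = \frac{X \left(4 + x^{2} - 4 x\right)}{x \left(-1 + x\right)}$)
$\frac{G{\left(0,9 \right)}}{R{\left(9,-10 \right)}} - \frac{223}{-415} = \frac{0 \left(1 + 9\right)}{9 \frac{1}{-10} \frac{1}{-1 - 10} \left(4 + \left(-10\right)^{2} - -40\right)} - \frac{223}{-415} = \frac{0 \cdot 10}{9 \left(- \frac{1}{10}\right) \frac{1}{-11} \left(4 + 100 + 40\right)} - - \frac{223}{415} = \frac{0}{9 \left(- \frac{1}{10}\right) \left(- \frac{1}{11}\right) 144} + \frac{223}{415} = \frac{0}{\frac{648}{55}} + \frac{223}{415} = 0 \cdot \frac{55}{648} + \frac{223}{415} = 0 + \frac{223}{415} = \frac{223}{415}$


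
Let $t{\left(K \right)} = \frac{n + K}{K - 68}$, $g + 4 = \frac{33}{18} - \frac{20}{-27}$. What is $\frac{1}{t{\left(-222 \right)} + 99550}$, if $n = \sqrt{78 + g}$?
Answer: $\frac{452099846520}{45006885811289201} + \frac{870 \sqrt{24810}}{45006885811289201} \approx 1.0045 \cdot 10^{-5}$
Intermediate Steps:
$g = - \frac{77}{54}$ ($g = -4 + \left(\frac{33}{18} - \frac{20}{-27}\right) = -4 + \left(33 \cdot \frac{1}{18} - - \frac{20}{27}\right) = -4 + \left(\frac{11}{6} + \frac{20}{27}\right) = -4 + \frac{139}{54} = - \frac{77}{54} \approx -1.4259$)
$n = \frac{\sqrt{24810}}{18}$ ($n = \sqrt{78 - \frac{77}{54}} = \sqrt{\frac{4135}{54}} = \frac{\sqrt{24810}}{18} \approx 8.7507$)
$t{\left(K \right)} = \frac{K + \frac{\sqrt{24810}}{18}}{-68 + K}$ ($t{\left(K \right)} = \frac{\frac{\sqrt{24810}}{18} + K}{K - 68} = \frac{K + \frac{\sqrt{24810}}{18}}{-68 + K}$)
$\frac{1}{t{\left(-222 \right)} + 99550} = \frac{1}{\frac{-222 + \frac{\sqrt{24810}}{18}}{-68 - 222} + 99550} = \frac{1}{\frac{-222 + \frac{\sqrt{24810}}{18}}{-290} + 99550} = \frac{1}{- \frac{-222 + \frac{\sqrt{24810}}{18}}{290} + 99550} = \frac{1}{\left(\frac{111}{145} - \frac{\sqrt{24810}}{5220}\right) + 99550} = \frac{1}{\frac{14434861}{145} - \frac{\sqrt{24810}}{5220}}$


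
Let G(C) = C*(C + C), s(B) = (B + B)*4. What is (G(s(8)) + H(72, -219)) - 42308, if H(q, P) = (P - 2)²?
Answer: 14725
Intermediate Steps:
H(q, P) = (-2 + P)²
s(B) = 8*B (s(B) = (2*B)*4 = 8*B)
G(C) = 2*C² (G(C) = C*(2*C) = 2*C²)
(G(s(8)) + H(72, -219)) - 42308 = (2*(8*8)² + (-2 - 219)²) - 42308 = (2*64² + (-221)²) - 42308 = (2*4096 + 48841) - 42308 = (8192 + 48841) - 42308 = 57033 - 42308 = 14725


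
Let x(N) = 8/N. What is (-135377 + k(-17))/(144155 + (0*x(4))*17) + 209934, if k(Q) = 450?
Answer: 30262900843/144155 ≈ 2.0993e+5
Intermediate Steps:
(-135377 + k(-17))/(144155 + (0*x(4))*17) + 209934 = (-135377 + 450)/(144155 + (0*(8/4))*17) + 209934 = -134927/(144155 + (0*(8*(1/4)))*17) + 209934 = -134927/(144155 + (0*2)*17) + 209934 = -134927/(144155 + 0*17) + 209934 = -134927/(144155 + 0) + 209934 = -134927/144155 + 209934 = 30262900843/144155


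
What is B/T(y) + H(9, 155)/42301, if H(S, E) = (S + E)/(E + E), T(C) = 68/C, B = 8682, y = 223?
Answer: 6347123978953/222926270 ≈ 28472.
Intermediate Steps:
H(S, E) = (E + S)/(2*E) (H(S, E) = (E + S)/((2*E)) = (E + S)*(1/(2*E)) = (E + S)/(2*E))
B/T(y) + H(9, 155)/42301 = 8682/((68/223)) + ((½)*(155 + 9)/155)/42301 = 8682/((68*(1/223))) + ((½)*(1/155)*164)*(1/42301) = 8682/(68/223) + (82/155)*(1/42301) = 8682*(223/68) + 82/6556655 = 968043/34 + 82/6556655 = 6347123978953/222926270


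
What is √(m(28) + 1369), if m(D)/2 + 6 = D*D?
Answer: 15*√13 ≈ 54.083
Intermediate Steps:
m(D) = -12 + 2*D² (m(D) = -12 + 2*(D*D) = -12 + 2*D²)
√(m(28) + 1369) = √((-12 + 2*28²) + 1369) = √((-12 + 2*784) + 1369) = √((-12 + 1568) + 1369) = √(1556 + 1369) = √2925 = 15*√13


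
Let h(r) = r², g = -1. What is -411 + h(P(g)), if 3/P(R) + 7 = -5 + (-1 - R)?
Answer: -6575/16 ≈ -410.94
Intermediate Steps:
P(R) = 3/(-13 - R) (P(R) = 3/(-7 + (-5 + (-1 - R))) = 3/(-7 + (-6 - R)) = 3/(-13 - R))
-411 + h(P(g)) = -411 + (-3/(13 - 1))² = -411 + (-3/12)² = -411 + (-3*1/12)² = -411 + (-¼)² = -411 + 1/16 = -6575/16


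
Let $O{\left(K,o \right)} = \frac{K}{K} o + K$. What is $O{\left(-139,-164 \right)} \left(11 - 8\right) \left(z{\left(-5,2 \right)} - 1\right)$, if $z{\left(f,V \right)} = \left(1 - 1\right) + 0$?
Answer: $909$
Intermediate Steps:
$z{\left(f,V \right)} = 0$ ($z{\left(f,V \right)} = 0 + 0 = 0$)
$O{\left(K,o \right)} = K + o$ ($O{\left(K,o \right)} = 1 o + K = o + K = K + o$)
$O{\left(-139,-164 \right)} \left(11 - 8\right) \left(z{\left(-5,2 \right)} - 1\right) = \left(-139 - 164\right) \left(11 - 8\right) \left(0 - 1\right) = - 303 \cdot 3 \left(-1\right) = \left(-303\right) \left(-3\right) = 909$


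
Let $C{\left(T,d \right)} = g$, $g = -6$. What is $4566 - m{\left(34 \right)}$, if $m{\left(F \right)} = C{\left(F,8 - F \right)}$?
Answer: $4572$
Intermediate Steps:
$C{\left(T,d \right)} = -6$
$m{\left(F \right)} = -6$
$4566 - m{\left(34 \right)} = 4566 - -6 = 4566 + 6 = 4572$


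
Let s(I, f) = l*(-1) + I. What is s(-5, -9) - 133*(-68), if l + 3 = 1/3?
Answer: 27125/3 ≈ 9041.7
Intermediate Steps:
l = -8/3 (l = -3 + 1/3 = -3 + 1*(⅓) = -3 + ⅓ = -8/3 ≈ -2.6667)
s(I, f) = 8/3 + I (s(I, f) = -8/3*(-1) + I = 8/3 + I)
s(-5, -9) - 133*(-68) = (8/3 - 5) - 133*(-68) = -7/3 + 9044 = 27125/3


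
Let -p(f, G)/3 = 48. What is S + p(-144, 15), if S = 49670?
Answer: 49526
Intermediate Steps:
p(f, G) = -144 (p(f, G) = -3*48 = -144)
S + p(-144, 15) = 49670 - 144 = 49526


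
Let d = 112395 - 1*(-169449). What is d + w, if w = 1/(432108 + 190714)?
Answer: 175538643769/622822 ≈ 2.8184e+5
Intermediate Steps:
w = 1/622822 ≈ 1.6056e-6
d = 281844 (d = 112395 + 169449 = 281844)
d + w = 281844 + 1/622822 = 175538643769/622822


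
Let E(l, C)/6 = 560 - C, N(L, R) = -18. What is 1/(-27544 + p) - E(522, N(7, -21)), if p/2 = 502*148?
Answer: -419794463/121048 ≈ -3468.0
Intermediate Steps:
p = 148592 (p = 2*(502*148) = 2*74296 = 148592)
E(l, C) = 3360 - 6*C (E(l, C) = 6*(560 - C) = 3360 - 6*C)
1/(-27544 + p) - E(522, N(7, -21)) = 1/(-27544 + 148592) - (3360 - 6*(-18)) = 1/121048 - (3360 + 108) = 1/121048 - 1*3468 = 1/121048 - 3468 = -419794463/121048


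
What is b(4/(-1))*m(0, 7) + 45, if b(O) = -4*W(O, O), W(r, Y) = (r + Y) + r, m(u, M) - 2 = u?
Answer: 141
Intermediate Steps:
m(u, M) = 2 + u
W(r, Y) = Y + 2*r (W(r, Y) = (Y + r) + r = Y + 2*r)
b(O) = -12*O (b(O) = -4*(O + 2*O) = -12*O)
b(4/(-1))*m(0, 7) + 45 = (-48/(-1))*(2 + 0) + 45 = -48*(-1)*2 + 45 = -12*(-4)*2 + 45 = 48*2 + 45 = 96 + 45 = 141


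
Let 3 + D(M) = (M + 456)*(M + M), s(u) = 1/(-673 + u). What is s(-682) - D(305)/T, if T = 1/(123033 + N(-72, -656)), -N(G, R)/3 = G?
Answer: -77523680775766/1355 ≈ -5.7213e+10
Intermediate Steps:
N(G, R) = -3*G
D(M) = -3 + 2*M*(456 + M) (D(M) = -3 + (M + 456)*(M + M) = -3 + (456 + M)*(2*M) = -3 + 2*M*(456 + M))
T = 1/123249 (T = 1/(123033 - 3*(-72)) = 1/(123033 + 216) = 1/123249 ≈ 8.1137e-6)
s(-682) - D(305)/T = 1/(-673 - 682) - (-3 + 2*305² + 912*305)/1/123249 = 1/(-1355) - (-3 + 2*93025 + 278160)*123249 = -1/1355 - (-3 + 186050 + 278160)*123249 = -1/1355 - 464207*123249 = -1/1355 - 1*57213048543 = -1/1355 - 57213048543 = -77523680775766/1355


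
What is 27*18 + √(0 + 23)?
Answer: 486 + √23 ≈ 490.80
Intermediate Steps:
27*18 + √(0 + 23) = 486 + √23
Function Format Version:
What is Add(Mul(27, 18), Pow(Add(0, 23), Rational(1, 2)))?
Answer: Add(486, Pow(23, Rational(1, 2))) ≈ 490.80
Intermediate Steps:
Add(Mul(27, 18), Pow(Add(0, 23), Rational(1, 2))) = Add(486, Pow(23, Rational(1, 2)))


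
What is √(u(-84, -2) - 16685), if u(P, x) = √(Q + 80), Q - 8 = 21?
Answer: √(-16685 + √109) ≈ 129.13*I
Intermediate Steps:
Q = 29 (Q = 8 + 21 = 29)
u(P, x) = √109 (u(P, x) = √(29 + 80) = √109)
√(u(-84, -2) - 16685) = √(√109 - 16685) = √(-16685 + √109)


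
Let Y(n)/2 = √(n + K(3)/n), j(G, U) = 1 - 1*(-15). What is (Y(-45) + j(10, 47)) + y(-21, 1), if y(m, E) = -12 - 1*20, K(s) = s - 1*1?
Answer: -16 + 2*I*√10135/15 ≈ -16.0 + 13.423*I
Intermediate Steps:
K(s) = -1 + s (K(s) = s - 1 = -1 + s)
y(m, E) = -32 (y(m, E) = -12 - 20 = -32)
j(G, U) = 16 (j(G, U) = 1 + 15 = 16)
Y(n) = 2*√(n + 2/n) (Y(n) = 2*√(n + (-1 + 3)/n) = 2*√(n + 2/n))
(Y(-45) + j(10, 47)) + y(-21, 1) = (2*√(-45 + 2/(-45)) + 16) - 32 = (2*√(-45 + 2*(-1/45)) + 16) - 32 = (2*√(-45 - 2/45) + 16) - 32 = (2*√(-2027/45) + 16) - 32 = (2*(I*√10135/15) + 16) - 32 = (2*I*√10135/15 + 16) - 32 = (16 + 2*I*√10135/15) - 32 = -16 + 2*I*√10135/15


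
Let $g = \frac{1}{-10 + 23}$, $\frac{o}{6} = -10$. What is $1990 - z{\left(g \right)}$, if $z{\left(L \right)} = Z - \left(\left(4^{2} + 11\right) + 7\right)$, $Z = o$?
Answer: $2084$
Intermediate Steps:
$o = -60$ ($o = 6 \left(-10\right) = -60$)
$g = \frac{1}{13} \approx 0.076923$
$Z = -60$
$z{\left(L \right)} = -94$ ($z{\left(L \right)} = -60 - \left(\left(4^{2} + 11\right) + 7\right) = -60 - \left(\left(16 + 11\right) + 7\right) = -60 - \left(27 + 7\right) = -60 - 34 = -94$)
$1990 - z{\left(g \right)} = 1990 - -94 = 1990 + 94 = 2084$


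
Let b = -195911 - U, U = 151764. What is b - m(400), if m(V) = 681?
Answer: -348356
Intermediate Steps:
b = -347675 (b = -195911 - 1*151764 = -195911 - 151764 = -347675)
b - m(400) = -347675 - 1*681 = -347675 - 681 = -348356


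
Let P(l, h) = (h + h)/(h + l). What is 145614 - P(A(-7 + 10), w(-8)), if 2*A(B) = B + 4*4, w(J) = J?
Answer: 436874/3 ≈ 1.4562e+5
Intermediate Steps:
A(B) = 8 + B/2 (A(B) = (B + 4*4)/2 = (B + 16)/2 = (16 + B)/2 = 8 + B/2)
P(l, h) = 2*h/(h + l) (P(l, h) = (2*h)/(h + l) = 2*h/(h + l))
145614 - P(A(-7 + 10), w(-8)) = 145614 - 2*(-8)/(-8 + (8 + (-7 + 10)/2)) = 145614 - 2*(-8)/(-8 + (8 + (½)*3)) = 145614 - 2*(-8)/(-8 + (8 + 3/2)) = 145614 - 2*(-8)/(-8 + 19/2) = 145614 - 2*(-8)/3/2 = 145614 - 2*(-8)*2/3 = 145614 - 1*(-32/3) = 145614 + 32/3 = 436874/3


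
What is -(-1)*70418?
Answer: 70418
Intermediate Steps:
-(-1)*70418 = -1*(-70418) = 70418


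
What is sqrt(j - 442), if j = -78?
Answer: 2*I*sqrt(130) ≈ 22.803*I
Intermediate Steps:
sqrt(j - 442) = sqrt(-78 - 442) = sqrt(-520) = 2*I*sqrt(130)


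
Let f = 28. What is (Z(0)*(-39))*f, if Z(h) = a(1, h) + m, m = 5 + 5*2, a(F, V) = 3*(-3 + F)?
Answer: -9828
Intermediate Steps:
a(F, V) = -9 + 3*F
m = 15 (m = 5 + 10 = 15)
Z(h) = 9 (Z(h) = (-9 + 3*1) + 15 = (-9 + 3) + 15 = -6 + 15 = 9)
(Z(0)*(-39))*f = (9*(-39))*28 = -351*28 = -9828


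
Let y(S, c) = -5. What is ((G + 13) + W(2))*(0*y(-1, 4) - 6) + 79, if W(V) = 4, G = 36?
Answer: -239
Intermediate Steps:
((G + 13) + W(2))*(0*y(-1, 4) - 6) + 79 = ((36 + 13) + 4)*(0*(-5) - 6) + 79 = (49 + 4)*(0 - 6) + 79 = 53*(-6) + 79 = -318 + 79 = -239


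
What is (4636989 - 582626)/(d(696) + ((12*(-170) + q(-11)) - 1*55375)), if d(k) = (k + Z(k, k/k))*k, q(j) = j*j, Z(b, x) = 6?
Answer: 4054363/431298 ≈ 9.4004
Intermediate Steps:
q(j) = j²
d(k) = k*(6 + k) (d(k) = (k + 6)*k = (6 + k)*k = k*(6 + k))
(4636989 - 582626)/(d(696) + ((12*(-170) + q(-11)) - 1*55375)) = (4636989 - 582626)/(696*(6 + 696) + ((12*(-170) + (-11)²) - 1*55375)) = 4054363/(696*702 + ((-2040 + 121) - 55375)) = 4054363/(488592 + (-1919 - 55375)) = 4054363/(488592 - 57294) = 4054363/431298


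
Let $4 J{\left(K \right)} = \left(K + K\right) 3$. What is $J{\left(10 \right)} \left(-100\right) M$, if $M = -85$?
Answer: $127500$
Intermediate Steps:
$J{\left(K \right)} = \frac{3 K}{2}$ ($J{\left(K \right)} = \frac{\left(K + K\right) 3}{4} = \frac{2 K 3}{4} = \frac{6 K}{4} = \frac{3 K}{2}$)
$J{\left(10 \right)} \left(-100\right) M = \frac{3}{2} \cdot 10 \left(-100\right) \left(-85\right) = 15 \left(-100\right) \left(-85\right) = \left(-1500\right) \left(-85\right) = 127500$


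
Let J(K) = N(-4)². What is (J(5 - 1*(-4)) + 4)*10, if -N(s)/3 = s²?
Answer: 23080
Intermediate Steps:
N(s) = -3*s²
J(K) = 2304 (J(K) = (-3*(-4)²)² = (-3*16)² = (-48)² = 2304)
(J(5 - 1*(-4)) + 4)*10 = (2304 + 4)*10 = 2308*10 = 23080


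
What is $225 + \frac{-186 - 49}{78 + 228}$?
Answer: $\frac{68615}{306} \approx 224.23$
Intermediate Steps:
$225 + \frac{-186 - 49}{78 + 228} = 225 - \frac{235}{306} = \frac{68615}{306}$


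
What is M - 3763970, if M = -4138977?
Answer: -7902947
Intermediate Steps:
M - 3763970 = -4138977 - 3763970 = -7902947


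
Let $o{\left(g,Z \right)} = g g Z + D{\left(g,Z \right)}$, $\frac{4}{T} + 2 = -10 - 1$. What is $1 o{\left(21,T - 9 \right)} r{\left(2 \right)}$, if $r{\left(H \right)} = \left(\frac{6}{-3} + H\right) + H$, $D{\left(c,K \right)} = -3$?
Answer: $- \frac{106800}{13} \approx -8215.4$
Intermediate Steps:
$T = - \frac{4}{13}$ ($T = \frac{4}{-2 - 11} = \frac{4}{-13} = 4 \left(- \frac{1}{13}\right) = - \frac{4}{13} \approx -0.30769$)
$o{\left(g,Z \right)} = -3 + Z g^{2}$ ($o{\left(g,Z \right)} = g g Z - 3 = g^{2} Z - 3 = Z g^{2} - 3 = -3 + Z g^{2}$)
$r{\left(H \right)} = -2 + 2 H$ ($r{\left(H \right)} = \left(6 \left(- \frac{1}{3}\right) + H\right) + H = \left(-2 + H\right) + H = -2 + 2 H$)
$1 o{\left(21,T - 9 \right)} r{\left(2 \right)} = 1 \left(-3 + \left(- \frac{4}{13} - 9\right) 21^{2}\right) \left(-2 + 2 \cdot 2\right) = 1 \left(-3 - \frac{53361}{13}\right) \left(-2 + 4\right) = 1 \left(-3 - \frac{53361}{13}\right) 2 = 1 \left(- \frac{53400}{13}\right) 2 = \left(- \frac{53400}{13}\right) 2 = - \frac{106800}{13}$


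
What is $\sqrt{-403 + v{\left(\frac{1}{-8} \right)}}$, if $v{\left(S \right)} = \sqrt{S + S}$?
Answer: $\frac{\sqrt{-1612 + 2 i}}{2} \approx 0.012453 + 20.075 i$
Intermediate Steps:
$v{\left(S \right)} = \sqrt{2} \sqrt{S}$ ($v{\left(S \right)} = \sqrt{2 S} = \sqrt{2} \sqrt{S}$)
$\sqrt{-403 + v{\left(\frac{1}{-8} \right)}} = \sqrt{-403 + \sqrt{2} \sqrt{\frac{1}{-8}}} = \sqrt{-403 + \sqrt{2} \sqrt{- \frac{1}{8}}} = \sqrt{-403 + \sqrt{2} \frac{i \sqrt{2}}{4}} = \sqrt{-403 + \frac{i}{2}}$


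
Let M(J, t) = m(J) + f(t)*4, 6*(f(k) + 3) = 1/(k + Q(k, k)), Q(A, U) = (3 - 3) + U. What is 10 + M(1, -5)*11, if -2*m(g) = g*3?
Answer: -4177/30 ≈ -139.23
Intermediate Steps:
Q(A, U) = U (Q(A, U) = 0 + U = U)
f(k) = -3 + 1/(12*k) (f(k) = -3 + 1/(6*(k + k)) = -3 + 1/(6*((2*k))) = -3 + (1/(2*k))/6 = -3 + 1/(12*k))
m(g) = -3*g/2 (m(g) = -g*3/2 = -3*g/2)
M(J, t) = -12 - 3*J/2 + 1/(3*t) (M(J, t) = -3*J/2 + (-3 + 1/(12*t))*4 = -3*J/2 + (-12 + 1/(3*t)) = -12 - 3*J/2 + 1/(3*t))
10 + M(1, -5)*11 = 10 + (-12 - 3/2*1 + (⅓)/(-5))*11 = 10 + (-12 - 3/2 + (⅓)*(-⅕))*11 = 10 + (-12 - 3/2 - 1/15)*11 = 10 - 407/30*11 = 10 - 4477/30 = -4177/30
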